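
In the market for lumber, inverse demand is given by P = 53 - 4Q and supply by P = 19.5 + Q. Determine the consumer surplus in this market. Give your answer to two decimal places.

89.78

Set 53 - 4Q = 19.5 + Q, which gives 33.5 = 5Q, so Q* = 6.7 and P* = 53 - 4(6.7) = 26.2.
Consumer surplus is the triangle under demand above P*: (1/2)(6.7)(53 - 26.2) = (1/2)(6.7)(26.8) = 89.78.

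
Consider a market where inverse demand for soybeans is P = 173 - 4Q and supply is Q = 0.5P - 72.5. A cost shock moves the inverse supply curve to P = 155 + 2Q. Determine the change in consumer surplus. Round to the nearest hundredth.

Rewriting supply in inverse form: P = 145 + 2Q.
Initial equilibrium: Q_0 = 4.6667, P_0 = 154.3333; CS_0 = (1/2)(4.6667)(18.6667) = 43.5556, PS_0 = (1/2)(4.6667)(9.3333) = 21.7778.
New equilibrium: 173 - 4Q = 155 + 2Q gives Q_1 = 3, P_1 = 161; CS_1 = 18, PS_1 = 9.
Change in consumer surplus = 18 - 43.5556 = -25.5556.

-25.56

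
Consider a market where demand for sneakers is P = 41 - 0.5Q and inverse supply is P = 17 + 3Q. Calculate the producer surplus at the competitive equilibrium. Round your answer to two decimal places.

Set 41 - 0.5Q = 17 + 3Q, which gives 24 = 3.5Q, so Q* = 6.8571 and P* = 41 - 0.5(6.8571) = 37.5714.
PS is the area between P* and the supply curve from 0 to Q*: (1/2)(6.8571)(20.5714) = 70.5306.

70.53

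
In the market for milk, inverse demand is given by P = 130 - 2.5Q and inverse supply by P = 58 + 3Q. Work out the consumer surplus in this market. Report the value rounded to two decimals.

Set 130 - 2.5Q = 58 + 3Q, which gives 72 = 5.5Q, so Q* = 13.0909 and P* = 130 - 2.5(13.0909) = 97.2727.
CS is the area between the demand curve and P* from 0 to Q*: (1/2)(13.0909)(32.7273) = 214.2149.

214.21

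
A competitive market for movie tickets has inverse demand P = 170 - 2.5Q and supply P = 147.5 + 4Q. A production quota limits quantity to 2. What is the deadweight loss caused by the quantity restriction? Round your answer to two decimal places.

Without the quota, 170 - 2.5Q = 147.5 + 4Q gives Q* = 3.4615.
At Q = 2 the demand price is 170 - 2.5(2) = 165 and the supply price is 147.5 + 4(2) = 155.5.
DWL = (1/2)(gap between curves at 2) x (Q* - 2) = (1/2)(9.5)(1.4615) = 6.9423.

6.94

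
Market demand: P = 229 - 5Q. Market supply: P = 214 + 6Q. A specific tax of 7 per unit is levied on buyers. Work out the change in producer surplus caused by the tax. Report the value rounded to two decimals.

Pre-tax equilibrium: 229 - 5Q = 214 + 6Q gives Q* = 1.3636, P* = 222.1818.
A tax on buyers shifts demand down by 7: (229 - 7) - 5Q = 214 + 6Q, so Q_t = 0.7273. Buyers pay P_b = 225.3636; sellers receive P_s = P_b - 7 = 218.3636.
PS falls from (1/2)(1.3636)(8.1818) = 5.5785 to (1/2)(0.7273)(4.3636) = 1.5868, a change of -3.9917.

-3.99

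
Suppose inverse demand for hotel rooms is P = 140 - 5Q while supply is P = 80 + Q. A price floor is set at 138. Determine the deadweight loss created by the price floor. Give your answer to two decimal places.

276.48

Free-market equilibrium: 140 - 5Q = 80 + Q gives Q* = 10, P* = 90.
At the floor price 138, quantity demanded is (140 - 138)/5 = 0.4; demand is the short side, so Q = 0.4 trades at P = 138.
At Q = 0.4 the demand price is 138 and the supply price is 80.4. Deadweight loss is the triangle between the curves from 0.4 to 10: (1/2)(138 - 80.4)(10 - 0.4) = 276.48.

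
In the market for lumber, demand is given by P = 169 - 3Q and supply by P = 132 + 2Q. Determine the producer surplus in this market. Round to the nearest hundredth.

Set 169 - 3Q = 132 + 2Q, which gives 37 = 5Q, so Q* = 7.4 and P* = 169 - 3(7.4) = 146.8.
PS is the area between P* and the supply curve from 0 to Q*: (1/2)(7.4)(14.8) = 54.76.

54.76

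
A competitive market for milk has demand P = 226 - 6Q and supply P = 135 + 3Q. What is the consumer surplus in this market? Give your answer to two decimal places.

Equilibrium: 226 - 6Q = 135 + 3Q, so Q* = 10.1111 and P* = 165.3333.
CS is the area between the demand curve and P* from 0 to Q*: (1/2)(10.1111)(60.6667) = 306.7037.

306.70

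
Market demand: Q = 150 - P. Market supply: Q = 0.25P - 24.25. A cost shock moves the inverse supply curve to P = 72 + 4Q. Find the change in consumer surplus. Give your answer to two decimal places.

Rewriting demand in inverse form: P = 150 - Q.
Rewriting supply in inverse form: P = 97 + 4Q.
Initial equilibrium: Q_0 = 10.6, P_0 = 139.4; CS_0 = (1/2)(10.6)(10.6) = 56.18, PS_0 = (1/2)(10.6)(42.4) = 224.72.
New equilibrium: 150 - Q = 72 + 4Q gives Q_1 = 15.6, P_1 = 134.4; CS_1 = 121.68, PS_1 = 486.72.
Change in consumer surplus = 121.68 - 56.18 = 65.5.

65.50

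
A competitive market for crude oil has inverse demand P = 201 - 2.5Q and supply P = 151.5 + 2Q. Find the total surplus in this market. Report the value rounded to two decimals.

272.25

Set 201 - 2.5Q = 151.5 + 2Q, which gives 49.5 = 4.5Q, so Q* = 11 and P* = 201 - 2.5(11) = 173.5.
CS = (1/2)(11)(27.5) = 151.25 and PS = (1/2)(11)(22) = 121, so total surplus = 272.25.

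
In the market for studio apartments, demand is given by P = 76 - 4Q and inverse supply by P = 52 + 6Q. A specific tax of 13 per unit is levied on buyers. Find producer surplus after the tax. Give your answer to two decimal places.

Without the tax, 76 - 4Q = 52 + 6Q so Q* = 2.4 and P* = 66.4.
A tax on buyers shifts demand down by 13: (76 - 13) - 4Q = 52 + 6Q, so Q_t = 1.1. Buyers pay P_b = 71.6; sellers receive P_s = P_b - 13 = 58.6.
Producer surplus is the triangle above supply below P_s: (1/2)(1.1)(58.6 - 52) = 3.63.

3.63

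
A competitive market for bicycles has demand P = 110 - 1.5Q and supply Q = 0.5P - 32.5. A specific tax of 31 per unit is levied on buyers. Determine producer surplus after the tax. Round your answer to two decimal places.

16.00

Rewriting supply in inverse form: P = 65 + 2Q.
Pre-tax equilibrium: 110 - 1.5Q = 65 + 2Q gives Q* = 12.8571, P* = 90.7143.
A tax on buyers shifts demand down by 31: (110 - 31) - 1.5Q = 65 + 2Q, so Q_t = 4. Buyers pay P_b = 104; sellers receive P_s = P_b - 31 = 73.
PS = (1/2)(Q_t)(P_s - 65) = (1/2)(4)(8) = 16.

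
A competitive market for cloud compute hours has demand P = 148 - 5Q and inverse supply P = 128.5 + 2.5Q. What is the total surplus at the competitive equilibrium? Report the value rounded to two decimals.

Set 148 - 5Q = 128.5 + 2.5Q, which gives 19.5 = 7.5Q, so Q* = 2.6 and P* = 148 - 5(2.6) = 135.
Total surplus is the full triangle between the curves from 0 to Q*: (1/2)(2.6)(148 - 128.5) = 25.35.

25.35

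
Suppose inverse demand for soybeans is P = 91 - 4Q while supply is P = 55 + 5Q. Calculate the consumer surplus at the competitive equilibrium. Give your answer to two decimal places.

Setting demand equal to supply, 36 = 9Q, so Q* = 4 and P* = 75.
CS is the area between the demand curve and P* from 0 to Q*: (1/2)(4)(16) = 32.

32.00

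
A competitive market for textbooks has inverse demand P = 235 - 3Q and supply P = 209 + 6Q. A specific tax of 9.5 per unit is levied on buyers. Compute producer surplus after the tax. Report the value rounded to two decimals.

Without the tax, 235 - 3Q = 209 + 6Q so Q* = 2.8889 and P* = 226.3333.
A tax on buyers shifts demand down by 9.5: (235 - 9.5) - 3Q = 209 + 6Q, so Q_t = 1.8333. Buyers pay P_b = 229.5; sellers receive P_s = P_b - 9.5 = 220.
PS = (1/2)(Q_t)(P_s - 209) = (1/2)(1.8333)(11) = 10.0833.

10.08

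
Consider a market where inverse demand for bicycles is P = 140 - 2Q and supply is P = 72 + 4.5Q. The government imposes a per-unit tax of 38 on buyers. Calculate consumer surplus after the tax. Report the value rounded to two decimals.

21.30

Pre-tax equilibrium: 140 - 2Q = 72 + 4.5Q gives Q* = 10.4615, P* = 119.0769.
A tax on buyers shifts demand down by 38: (140 - 38) - 2Q = 72 + 4.5Q, so Q_t = 4.6154. Buyers pay P_b = 130.7692; sellers receive P_s = P_b - 38 = 92.7692.
CS = (1/2)(Q_t)(140 - P_b) = (1/2)(4.6154)(9.2308) = 21.3018.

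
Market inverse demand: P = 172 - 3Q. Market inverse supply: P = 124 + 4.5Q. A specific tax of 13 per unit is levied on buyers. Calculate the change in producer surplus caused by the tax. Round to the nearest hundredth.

-43.16

Pre-tax equilibrium: 172 - 3Q = 124 + 4.5Q gives Q* = 6.4, P* = 152.8.
With the tax, buyers' net willingness to pay falls by 13: (172 - 13) - 3Q = 124 + 4.5Q, so Q_t = 4.6667. Buyers pay P_b = 158; sellers receive P_s = P_b - 13 = 145.
PS falls from (1/2)(6.4)(28.8) = 92.16 to (1/2)(4.6667)(21) = 49, a change of -43.16.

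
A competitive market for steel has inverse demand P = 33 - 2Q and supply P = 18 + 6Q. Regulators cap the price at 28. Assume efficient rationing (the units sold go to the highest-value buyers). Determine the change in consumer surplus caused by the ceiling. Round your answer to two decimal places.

Free-market equilibrium: 33 - 2Q = 18 + 6Q gives Q* = 1.875, P* = 29.25.
At the ceiling price 28, quantity supplied is (28 - 18)/6 = 1.6667; supply is the short side, so Q = 1.6667 trades at P = 28.
CS goes from (1/2)(1.875)(3.75) = 3.5156 to 5.5556 (computed as (33 - 28)(1.6667) - (1/2)(2)(1.6667)^2), a change of 2.0399.

2.04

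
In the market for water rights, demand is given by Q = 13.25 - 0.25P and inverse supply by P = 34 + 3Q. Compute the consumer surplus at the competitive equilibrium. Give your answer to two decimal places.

14.73

Rewriting demand in inverse form: P = 53 - 4Q.
Equilibrium: 53 - 4Q = 34 + 3Q, so Q* = 2.7143 and P* = 42.1429.
CS is the area between the demand curve and P* from 0 to Q*: (1/2)(2.7143)(10.8571) = 14.7347.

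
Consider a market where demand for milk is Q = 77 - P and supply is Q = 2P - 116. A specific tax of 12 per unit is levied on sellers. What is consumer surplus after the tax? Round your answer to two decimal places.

10.89

Rewriting demand in inverse form: P = 77 - Q.
Rewriting supply in inverse form: P = 58 + 0.5Q.
Without the tax, 77 - Q = 58 + 0.5Q so Q* = 12.6667 and P* = 64.3333.
With the tax, sellers need 12 more per unit: 77 - Q = 58 + 0.5Q + 12, so Q_t = 4.6667. Buyers pay P_b = 72.3333; sellers receive P_s = P_b - 12 = 60.3333.
Consumer surplus is the triangle under demand above P_b: (1/2)(4.6667)(77 - 72.3333) = 10.8889.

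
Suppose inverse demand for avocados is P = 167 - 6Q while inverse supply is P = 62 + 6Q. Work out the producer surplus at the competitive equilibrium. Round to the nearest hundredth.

Setting demand equal to supply, 105 = 12Q, so Q* = 8.75 and P* = 114.5.
The supply curve's price intercept is 62, so PS = (1/2)(Q*)(P* - 62) = (1/2)(8.75)(52.5) = 229.6875.

229.69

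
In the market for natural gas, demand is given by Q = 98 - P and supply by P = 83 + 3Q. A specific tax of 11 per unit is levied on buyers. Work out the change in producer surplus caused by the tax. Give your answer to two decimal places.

-19.59

Rewriting demand in inverse form: P = 98 - Q.
Pre-tax equilibrium: 98 - Q = 83 + 3Q gives Q* = 3.75, P* = 94.25.
A tax on buyers shifts demand down by 11: (98 - 11) - Q = 83 + 3Q, so Q_t = 1. Buyers pay P_b = 97; sellers receive P_s = P_b - 11 = 86.
PS falls from (1/2)(3.75)(11.25) = 21.0938 to (1/2)(1)(3) = 1.5, a change of -19.5938.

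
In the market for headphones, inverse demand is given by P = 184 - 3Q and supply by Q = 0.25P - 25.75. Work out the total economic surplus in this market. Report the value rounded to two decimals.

Rewriting supply in inverse form: P = 103 + 4Q.
Set 184 - 3Q = 103 + 4Q, which gives 81 = 7Q, so Q* = 11.5714 and P* = 184 - 3(11.5714) = 149.2857.
CS = (1/2)(11.5714)(34.7143) = 200.8469 and PS = (1/2)(11.5714)(46.2857) = 267.7959, so total surplus = 468.6429.

468.64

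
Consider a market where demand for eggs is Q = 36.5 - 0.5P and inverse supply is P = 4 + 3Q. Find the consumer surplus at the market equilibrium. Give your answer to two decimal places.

190.44

Rewriting demand in inverse form: P = 73 - 2Q.
Set 73 - 2Q = 4 + 3Q, which gives 69 = 5Q, so Q* = 13.8 and P* = 73 - 2(13.8) = 45.4.
Consumer surplus is the triangle under demand above P*: (1/2)(13.8)(73 - 45.4) = (1/2)(13.8)(27.6) = 190.44.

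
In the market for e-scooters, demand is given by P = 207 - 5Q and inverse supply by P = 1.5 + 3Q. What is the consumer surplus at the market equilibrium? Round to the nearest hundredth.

Set 207 - 5Q = 1.5 + 3Q, which gives 205.5 = 8Q, so Q* = 25.6875 and P* = 207 - 5(25.6875) = 78.5625.
CS is the area between the demand curve and P* from 0 to Q*: (1/2)(25.6875)(128.4375) = 1649.6191.

1649.62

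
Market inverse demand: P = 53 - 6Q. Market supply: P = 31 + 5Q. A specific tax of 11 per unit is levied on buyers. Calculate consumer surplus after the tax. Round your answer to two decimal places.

3.00

Pre-tax equilibrium: 53 - 6Q = 31 + 5Q gives Q* = 2, P* = 41.
With the tax, buyers' net willingness to pay falls by 11: (53 - 11) - 6Q = 31 + 5Q, so Q_t = 1. Buyers pay P_b = 47; sellers receive P_s = P_b - 11 = 36.
Consumer surplus is the triangle under demand above P_b: (1/2)(1)(53 - 47) = 3.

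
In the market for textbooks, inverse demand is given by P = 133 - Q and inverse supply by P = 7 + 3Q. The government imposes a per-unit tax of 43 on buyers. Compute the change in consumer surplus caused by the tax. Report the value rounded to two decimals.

-280.84

Pre-tax equilibrium: 133 - Q = 7 + 3Q gives Q* = 31.5, P* = 101.5.
With the tax, buyers' net willingness to pay falls by 43: (133 - 43) - Q = 7 + 3Q, so Q_t = 20.75. Buyers pay P_b = 112.25; sellers receive P_s = P_b - 43 = 69.25.
Consumers lose the trapezoid between P* and P_b out to Q_t plus the triangle from Q_t to Q*: change in CS = 215.2812 - 496.125 = -280.8438.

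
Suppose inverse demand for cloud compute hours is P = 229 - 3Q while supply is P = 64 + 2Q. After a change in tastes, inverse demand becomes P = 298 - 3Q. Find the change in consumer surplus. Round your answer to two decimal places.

Initial equilibrium: Q_0 = 33, P_0 = 130; CS_0 = (1/2)(33)(99) = 1633.5, PS_0 = (1/2)(33)(66) = 1089.
New equilibrium: 298 - 3Q = 64 + 2Q gives Q_1 = 46.8, P_1 = 157.6; CS_1 = 3285.36, PS_1 = 2190.24.
Change in consumer surplus = 3285.36 - 1633.5 = 1651.86.

1651.86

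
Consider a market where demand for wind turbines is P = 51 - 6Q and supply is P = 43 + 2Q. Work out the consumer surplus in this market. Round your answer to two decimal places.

3.00

Equilibrium: 51 - 6Q = 43 + 2Q, so Q* = 1 and P* = 45.
Consumer surplus is the triangle under demand above P*: (1/2)(1)(51 - 45) = (1/2)(1)(6) = 3.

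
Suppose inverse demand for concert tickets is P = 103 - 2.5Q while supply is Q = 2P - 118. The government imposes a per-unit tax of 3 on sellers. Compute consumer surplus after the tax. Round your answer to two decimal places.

Rewriting supply in inverse form: P = 59 + 0.5Q.
Without the tax, 103 - 2.5Q = 59 + 0.5Q so Q* = 14.6667 and P* = 66.3333.
A tax on sellers shifts supply up by 3: 103 - 2.5Q = 59 + 0.5Q + 3, so Q_t = 13.6667. Buyers pay P_b = 68.8333; sellers receive P_s = P_b - 3 = 65.8333.
CS = (1/2)(Q_t)(103 - P_b) = (1/2)(13.6667)(34.1667) = 233.4722.

233.47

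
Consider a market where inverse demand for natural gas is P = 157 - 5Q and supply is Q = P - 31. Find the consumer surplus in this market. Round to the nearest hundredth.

Rewriting supply in inverse form: P = 31 + Q.
Set 157 - 5Q = 31 + Q, which gives 126 = 6Q, so Q* = 21 and P* = 157 - 5(21) = 52.
CS is the area between the demand curve and P* from 0 to Q*: (1/2)(21)(105) = 1102.5.

1102.50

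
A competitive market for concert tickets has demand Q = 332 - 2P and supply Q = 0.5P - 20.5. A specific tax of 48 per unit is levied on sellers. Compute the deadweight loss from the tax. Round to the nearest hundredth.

Rewriting demand in inverse form: P = 166 - 0.5Q.
Rewriting supply in inverse form: P = 41 + 2Q.
Without the tax, 166 - 0.5Q = 41 + 2Q so Q* = 50 and P* = 141.
With the tax, sellers need 48 more per unit: 166 - 0.5Q = 41 + 2Q + 48, so Q_t = 30.8. Buyers pay P_b = 150.6; sellers receive P_s = P_b - 48 = 102.6.
Deadweight loss is the triangle between the curves from Q_t to Q*: (1/2)(50 - 30.8)(48) = 460.8.

460.80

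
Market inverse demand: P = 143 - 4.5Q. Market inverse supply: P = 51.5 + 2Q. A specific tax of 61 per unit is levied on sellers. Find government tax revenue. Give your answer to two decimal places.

Without the tax, 143 - 4.5Q = 51.5 + 2Q so Q* = 14.0769 and P* = 79.6538.
A tax on sellers shifts supply up by 61: 143 - 4.5Q = 51.5 + 2Q + 61, so Q_t = 4.6923. Buyers pay P_b = 121.8846; sellers receive P_s = P_b - 61 = 60.8846.
Tax revenue = t x Q_t = 61 x 4.6923 = 286.2308.

286.23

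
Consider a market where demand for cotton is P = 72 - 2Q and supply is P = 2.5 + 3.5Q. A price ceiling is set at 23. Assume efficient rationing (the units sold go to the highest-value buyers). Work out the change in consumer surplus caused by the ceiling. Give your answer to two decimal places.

93.02

Without the control, 72 - 2Q = 2.5 + 3.5Q so Q* = 12.6364 and P* = 46.7273.
At the ceiling price 23, quantity supplied is (23 - 2.5)/3.5 = 5.8571; supply is the short side, so Q = 5.8571 trades at P = 23.
CS goes from (1/2)(12.6364)(25.2727) = 159.6777 to 252.6939 (computed as (72 - 23)(5.8571) - (1/2)(2)(5.8571)^2), a change of 93.0162.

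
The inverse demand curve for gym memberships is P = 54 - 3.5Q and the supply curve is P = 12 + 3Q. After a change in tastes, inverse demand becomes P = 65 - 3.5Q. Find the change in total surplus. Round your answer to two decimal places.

Initial equilibrium: Q_0 = 6.4615, P_0 = 31.3846; CS_0 = (1/2)(6.4615)(22.6154) = 73.0651, PS_0 = (1/2)(6.4615)(19.3846) = 62.6272.
New equilibrium: 65 - 3.5Q = 12 + 3Q gives Q_1 = 8.1538, P_1 = 36.4615; CS_1 = 116.3491, PS_1 = 99.7278.
Change in total surplus = (116.3491 + 99.7278) - (73.0651 + 62.6272) = 80.3846.

80.38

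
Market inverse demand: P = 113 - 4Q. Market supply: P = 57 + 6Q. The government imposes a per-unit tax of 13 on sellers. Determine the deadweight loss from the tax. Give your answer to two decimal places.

Without the tax, 113 - 4Q = 57 + 6Q so Q* = 5.6 and P* = 90.6.
With the tax, sellers need 13 more per unit: 113 - 4Q = 57 + 6Q + 13, so Q_t = 4.3. Buyers pay P_b = 95.8; sellers receive P_s = P_b - 13 = 82.8.
The welfare triangle lost has base Q* - Q_t = 1.3 and height t = 13, so DWL = (1/2)(1.3)(13) = 8.45.

8.45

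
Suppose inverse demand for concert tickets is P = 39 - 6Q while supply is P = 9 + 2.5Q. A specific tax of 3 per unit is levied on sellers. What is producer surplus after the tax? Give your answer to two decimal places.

Pre-tax equilibrium: 39 - 6Q = 9 + 2.5Q gives Q* = 3.5294, P* = 17.8235.
With the tax, sellers need 3 more per unit: 39 - 6Q = 9 + 2.5Q + 3, so Q_t = 3.1765. Buyers pay P_b = 19.9412; sellers receive P_s = P_b - 3 = 16.9412.
PS = (1/2)(Q_t)(P_s - 9) = (1/2)(3.1765)(7.9412) = 12.6125.

12.61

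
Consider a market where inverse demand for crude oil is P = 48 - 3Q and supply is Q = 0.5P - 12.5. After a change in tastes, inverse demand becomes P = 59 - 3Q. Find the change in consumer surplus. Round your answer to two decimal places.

37.62

Rewriting supply in inverse form: P = 25 + 2Q.
Initial equilibrium: Q_0 = 4.6, P_0 = 34.2; CS_0 = (1/2)(4.6)(13.8) = 31.74, PS_0 = (1/2)(4.6)(9.2) = 21.16.
New equilibrium: 59 - 3Q = 25 + 2Q gives Q_1 = 6.8, P_1 = 38.6; CS_1 = 69.36, PS_1 = 46.24.
Change in consumer surplus = 69.36 - 31.74 = 37.62.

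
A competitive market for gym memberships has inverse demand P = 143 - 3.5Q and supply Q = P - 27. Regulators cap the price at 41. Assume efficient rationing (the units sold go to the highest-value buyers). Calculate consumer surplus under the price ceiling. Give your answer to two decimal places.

1085.00

Rewriting supply in inverse form: P = 27 + Q.
Free-market equilibrium: 143 - 3.5Q = 27 + Q gives Q* = 25.7778, P* = 52.7778.
At P = 41, sellers supply (41 - 27)/1 = 14 while buyers want more, so the quantity traded is 14 at price 41.
The demand price at Q = 14 is 94. CS is the trapezoid between demand and 41 over [0, 14]: (1/2)[(143 - 41) + (94 - 41)](14) = 1085.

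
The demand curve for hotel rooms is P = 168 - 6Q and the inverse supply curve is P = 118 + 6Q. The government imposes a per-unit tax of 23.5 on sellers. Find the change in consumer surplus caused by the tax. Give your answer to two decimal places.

-37.45

Pre-tax equilibrium: 168 - 6Q = 118 + 6Q gives Q* = 4.1667, P* = 143.
With the tax, sellers need 23.5 more per unit: 168 - 6Q = 118 + 6Q + 23.5, so Q_t = 2.2083. Buyers pay P_b = 154.75; sellers receive P_s = P_b - 23.5 = 131.25.
CS falls from (1/2)(4.1667)(25) = 52.0833 to (1/2)(2.2083)(13.25) = 14.6302, a change of -37.4531.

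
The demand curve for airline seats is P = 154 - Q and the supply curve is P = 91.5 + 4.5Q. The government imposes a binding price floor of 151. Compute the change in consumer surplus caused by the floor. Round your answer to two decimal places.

Without the control, 154 - Q = 91.5 + 4.5Q so Q* = 11.3636 and P* = 142.6364.
At P = 151, buyers demand (154 - 151)/1 = 3 while sellers would supply more, so the quantity traded is 3 at price 151.
CS goes from (1/2)(11.3636)(11.3636) = 64.5661 to 4.5 (computed as (154 - 151)(3) - (1/2)(1)(3)^2), a change of -60.0661.

-60.07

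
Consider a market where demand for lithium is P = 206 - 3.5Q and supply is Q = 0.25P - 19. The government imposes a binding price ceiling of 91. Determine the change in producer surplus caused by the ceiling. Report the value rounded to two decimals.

Rewriting supply in inverse form: P = 76 + 4Q.
Free-market equilibrium: 206 - 3.5Q = 76 + 4Q gives Q* = 17.3333, P* = 145.3333.
At the ceiling price 91, quantity supplied is (91 - 76)/4 = 3.75; supply is the short side, so Q = 3.75 trades at P = 91.
PS goes from (1/2)(17.3333)(69.3333) = 600.8889 to 28.125 (computed as (91 - 76)(3.75) - (1/2)(4)(3.75)^2), a change of -572.7639.

-572.76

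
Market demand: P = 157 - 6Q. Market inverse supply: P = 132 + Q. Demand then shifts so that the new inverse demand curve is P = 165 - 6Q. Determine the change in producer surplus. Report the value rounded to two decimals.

Initial equilibrium: Q_0 = 3.5714, P_0 = 135.5714; CS_0 = (1/2)(3.5714)(21.4286) = 38.2653, PS_0 = (1/2)(3.5714)(3.5714) = 6.3776.
New equilibrium: 165 - 6Q = 132 + Q gives Q_1 = 4.7143, P_1 = 136.7143; CS_1 = 66.6735, PS_1 = 11.1122.
Change in producer surplus = 11.1122 - 6.3776 = 4.7347.

4.73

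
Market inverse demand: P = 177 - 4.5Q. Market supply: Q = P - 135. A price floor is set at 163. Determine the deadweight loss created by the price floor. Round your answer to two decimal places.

Rewriting supply in inverse form: P = 135 + Q.
Without the control, 177 - 4.5Q = 135 + Q so Q* = 7.6364 and P* = 142.6364.
At P = 163, buyers demand (177 - 163)/4.5 = 3.1111 while sellers would supply more, so the quantity traded is 3.1111 at price 163.
The lost-trades triangle has base Q* - 3.1111 = 4.5253 and height equal to the gap between the curves at Q = 3.1111, which is 163 - 138.1111 = 24.8889. DWL = (1/2)(4.5253)(24.8889) = 56.3143.

56.31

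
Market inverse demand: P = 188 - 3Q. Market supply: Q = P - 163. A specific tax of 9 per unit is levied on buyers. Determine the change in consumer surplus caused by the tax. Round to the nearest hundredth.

Rewriting supply in inverse form: P = 163 + Q.
Pre-tax equilibrium: 188 - 3Q = 163 + Q gives Q* = 6.25, P* = 169.25.
With the tax, buyers' net willingness to pay falls by 9: (188 - 9) - 3Q = 163 + Q, so Q_t = 4. Buyers pay P_b = 176; sellers receive P_s = P_b - 9 = 167.
CS falls from (1/2)(6.25)(18.75) = 58.5938 to (1/2)(4)(12) = 24, a change of -34.5938.

-34.59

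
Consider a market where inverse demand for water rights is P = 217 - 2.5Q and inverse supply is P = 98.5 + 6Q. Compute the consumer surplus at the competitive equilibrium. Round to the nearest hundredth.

242.95

Equilibrium: 217 - 2.5Q = 98.5 + 6Q, so Q* = 13.9412 and P* = 182.1471.
Consumer surplus is the triangle under demand above P*: (1/2)(13.9412)(217 - 182.1471) = (1/2)(13.9412)(34.8529) = 242.9455.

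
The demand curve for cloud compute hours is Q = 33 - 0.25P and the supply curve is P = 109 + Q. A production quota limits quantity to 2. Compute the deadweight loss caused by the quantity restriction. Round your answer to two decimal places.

16.90

Rewriting demand in inverse form: P = 132 - 4Q.
Unrestricted equilibrium: Q* = (132 - 109)/(4 + 1) = 4.6.
At Q = 2 the demand price is 132 - 4(2) = 124 and the supply price is 109 + (2) = 111.
Deadweight loss is the triangle between the curves from 2 to 4.6: (1/2)(124 - 111)(4.6 - 2) = 16.9.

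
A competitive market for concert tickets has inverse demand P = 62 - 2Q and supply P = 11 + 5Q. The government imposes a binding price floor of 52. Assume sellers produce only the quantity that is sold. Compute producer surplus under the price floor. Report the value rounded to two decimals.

142.50

Free-market equilibrium: 62 - 2Q = 11 + 5Q gives Q* = 7.2857, P* = 47.4286.
At the floor price 52, quantity demanded is (62 - 52)/2 = 5; demand is the short side, so Q = 5 trades at P = 52.
The supply price at Q = 5 is 36. PS is the trapezoid between 52 and supply over [0, 5]: (1/2)[(52 - 11) + (52 - 36)](5) = 142.5.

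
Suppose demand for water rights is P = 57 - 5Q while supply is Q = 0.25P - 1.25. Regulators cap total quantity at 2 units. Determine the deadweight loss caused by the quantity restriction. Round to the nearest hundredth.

64.22

Rewriting supply in inverse form: P = 5 + 4Q.
Unrestricted equilibrium: Q* = (57 - 5)/(5 + 4) = 5.7778.
At Q = 2 the demand price is 57 - 5(2) = 47 and the supply price is 5 + 4(2) = 13.
DWL = (1/2)(gap between curves at 2) x (Q* - 2) = (1/2)(34)(3.7778) = 64.2222.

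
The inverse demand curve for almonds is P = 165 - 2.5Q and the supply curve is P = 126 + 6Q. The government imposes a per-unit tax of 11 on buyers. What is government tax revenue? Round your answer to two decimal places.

36.24

Pre-tax equilibrium: 165 - 2.5Q = 126 + 6Q gives Q* = 4.5882, P* = 153.5294.
A tax on buyers shifts demand down by 11: (165 - 11) - 2.5Q = 126 + 6Q, so Q_t = 3.2941. Buyers pay P_b = 156.7647; sellers receive P_s = P_b - 11 = 145.7647.
Revenue is the tax times quantity traded: 11 x 3.2941 = 36.2353.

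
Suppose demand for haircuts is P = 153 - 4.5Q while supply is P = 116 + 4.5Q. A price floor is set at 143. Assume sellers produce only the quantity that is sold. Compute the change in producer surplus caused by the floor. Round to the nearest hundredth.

Without the control, 153 - 4.5Q = 116 + 4.5Q so Q* = 4.1111 and P* = 134.5.
At the floor price 143, quantity demanded is (153 - 143)/4.5 = 2.2222; demand is the short side, so Q = 2.2222 trades at P = 143.
PS goes from (1/2)(4.1111)(18.5) = 38.0278 to 48.8889 (computed as (143 - 116)(2.2222) - (1/2)(4.5)(2.2222)^2), a change of 10.8611.

10.86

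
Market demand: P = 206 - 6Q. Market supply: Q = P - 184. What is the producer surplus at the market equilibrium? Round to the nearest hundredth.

4.94

Rewriting supply in inverse form: P = 184 + Q.
Set 206 - 6Q = 184 + Q, which gives 22 = 7Q, so Q* = 3.1429 and P* = 206 - 6(3.1429) = 187.1429.
Producer surplus is the triangle above supply below P*: (1/2)(3.1429)(187.1429 - 184) = (1/2)(3.1429)(3.1429) = 4.9388.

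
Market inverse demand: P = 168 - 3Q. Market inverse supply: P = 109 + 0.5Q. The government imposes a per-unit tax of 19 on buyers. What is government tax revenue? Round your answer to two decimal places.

Without the tax, 168 - 3Q = 109 + 0.5Q so Q* = 16.8571 and P* = 117.4286.
With the tax, buyers' net willingness to pay falls by 19: (168 - 19) - 3Q = 109 + 0.5Q, so Q_t = 11.4286. Buyers pay P_b = 133.7143; sellers receive P_s = P_b - 19 = 114.7143.
Tax revenue = t x Q_t = 19 x 11.4286 = 217.1429.

217.14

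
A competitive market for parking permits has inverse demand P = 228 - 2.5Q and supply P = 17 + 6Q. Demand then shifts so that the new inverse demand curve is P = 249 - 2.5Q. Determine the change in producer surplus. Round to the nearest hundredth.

Initial equilibrium: Q_0 = 24.8235, P_0 = 165.9412; CS_0 = (1/2)(24.8235)(62.0588) = 770.2595, PS_0 = (1/2)(24.8235)(148.9412) = 1848.6228.
New equilibrium: 249 - 2.5Q = 17 + 6Q gives Q_1 = 27.2941, P_1 = 180.7647; CS_1 = 931.2111, PS_1 = 2234.9066.
Change in producer surplus = 2234.9066 - 1848.6228 = 386.2837.

386.28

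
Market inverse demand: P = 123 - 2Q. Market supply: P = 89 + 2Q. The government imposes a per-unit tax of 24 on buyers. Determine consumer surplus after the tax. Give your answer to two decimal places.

Pre-tax equilibrium: 123 - 2Q = 89 + 2Q gives Q* = 8.5, P* = 106.
A tax on buyers shifts demand down by 24: (123 - 24) - 2Q = 89 + 2Q, so Q_t = 2.5. Buyers pay P_b = 118; sellers receive P_s = P_b - 24 = 94.
Consumer surplus is the triangle under demand above P_b: (1/2)(2.5)(123 - 118) = 6.25.

6.25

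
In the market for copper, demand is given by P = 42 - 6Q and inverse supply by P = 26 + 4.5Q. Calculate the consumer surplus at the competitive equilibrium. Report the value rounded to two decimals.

6.97

Setting demand equal to supply, 16 = 10.5Q, so Q* = 1.5238 and P* = 32.8571.
Consumer surplus is the triangle under demand above P*: (1/2)(1.5238)(42 - 32.8571) = (1/2)(1.5238)(9.1429) = 6.966.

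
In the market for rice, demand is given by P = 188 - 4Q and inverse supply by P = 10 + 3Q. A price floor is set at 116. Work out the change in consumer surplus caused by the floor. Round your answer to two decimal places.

Without the control, 188 - 4Q = 10 + 3Q so Q* = 25.4286 and P* = 86.2857.
At the floor price 116, quantity demanded is (188 - 116)/4 = 18; demand is the short side, so Q = 18 trades at P = 116.
CS goes from (1/2)(25.4286)(101.7143) = 1293.2245 to 648 (computed as (188 - 116)(18) - (1/2)(4)(18)^2), a change of -645.2245.

-645.22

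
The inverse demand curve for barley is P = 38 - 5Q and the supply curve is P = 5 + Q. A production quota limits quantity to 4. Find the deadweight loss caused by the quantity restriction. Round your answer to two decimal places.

Unrestricted equilibrium: Q* = (38 - 5)/(5 + 1) = 5.5.
At Q = 4 the demand price is 38 - 5(4) = 18 and the supply price is 5 + (4) = 9.
Deadweight loss is the triangle between the curves from 4 to 5.5: (1/2)(18 - 9)(5.5 - 4) = 6.75.

6.75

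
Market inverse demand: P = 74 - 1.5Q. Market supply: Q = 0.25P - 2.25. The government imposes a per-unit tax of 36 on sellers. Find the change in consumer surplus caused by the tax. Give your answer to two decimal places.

Rewriting supply in inverse form: P = 9 + 4Q.
Without the tax, 74 - 1.5Q = 9 + 4Q so Q* = 11.8182 and P* = 56.2727.
A tax on sellers shifts supply up by 36: 74 - 1.5Q = 9 + 4Q + 36, so Q_t = 5.2727. Buyers pay P_b = 66.0909; sellers receive P_s = P_b - 36 = 30.0909.
Consumers lose the trapezoid between P* and P_b out to Q_t plus the triangle from Q_t to Q*: change in CS = 20.8512 - 104.7521 = -83.9008.

-83.90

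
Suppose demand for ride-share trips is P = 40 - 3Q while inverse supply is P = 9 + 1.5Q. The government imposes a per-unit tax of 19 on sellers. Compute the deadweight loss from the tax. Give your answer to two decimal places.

40.11

Without the tax, 40 - 3Q = 9 + 1.5Q so Q* = 6.8889 and P* = 19.3333.
With the tax, sellers need 19 more per unit: 40 - 3Q = 9 + 1.5Q + 19, so Q_t = 2.6667. Buyers pay P_b = 32; sellers receive P_s = P_b - 19 = 13.
Deadweight loss is the triangle between the curves from Q_t to Q*: (1/2)(6.8889 - 2.6667)(19) = 40.1111.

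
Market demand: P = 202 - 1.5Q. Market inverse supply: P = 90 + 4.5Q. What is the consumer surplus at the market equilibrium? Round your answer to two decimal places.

Equilibrium: 202 - 1.5Q = 90 + 4.5Q, so Q* = 18.6667 and P* = 174.
CS is the area between the demand curve and P* from 0 to Q*: (1/2)(18.6667)(28) = 261.3333.

261.33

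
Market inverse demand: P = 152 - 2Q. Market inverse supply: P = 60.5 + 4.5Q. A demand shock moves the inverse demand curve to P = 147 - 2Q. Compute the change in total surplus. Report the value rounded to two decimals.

-68.46

Initial equilibrium: Q_0 = 14.0769, P_0 = 123.8462; CS_0 = (1/2)(14.0769)(28.1538) = 198.1598, PS_0 = (1/2)(14.0769)(63.3462) = 445.8595.
New equilibrium: 147 - 2Q = 60.5 + 4.5Q gives Q_1 = 13.3077, P_1 = 120.3846; CS_1 = 177.0947, PS_1 = 398.463.
Change in total surplus = (177.0947 + 398.463) - (198.1598 + 445.8595) = -68.4615.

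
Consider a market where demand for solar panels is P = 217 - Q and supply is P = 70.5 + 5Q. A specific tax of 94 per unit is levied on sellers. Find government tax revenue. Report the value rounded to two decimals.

822.50

Without the tax, 217 - Q = 70.5 + 5Q so Q* = 24.4167 and P* = 192.5833.
A tax on sellers shifts supply up by 94: 217 - Q = 70.5 + 5Q + 94, so Q_t = 8.75. Buyers pay P_b = 208.25; sellers receive P_s = P_b - 94 = 114.25.
Tax revenue = t x Q_t = 94 x 8.75 = 822.5.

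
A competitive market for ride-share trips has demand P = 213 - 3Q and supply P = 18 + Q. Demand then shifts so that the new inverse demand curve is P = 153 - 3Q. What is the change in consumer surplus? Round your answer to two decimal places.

-1856.25

Initial equilibrium: Q_0 = 48.75, P_0 = 66.75; CS_0 = (1/2)(48.75)(146.25) = 3564.8438, PS_0 = (1/2)(48.75)(48.75) = 1188.2812.
New equilibrium: 153 - 3Q = 18 + Q gives Q_1 = 33.75, P_1 = 51.75; CS_1 = 1708.5938, PS_1 = 569.5312.
Change in consumer surplus = 1708.5938 - 3564.8438 = -1856.25.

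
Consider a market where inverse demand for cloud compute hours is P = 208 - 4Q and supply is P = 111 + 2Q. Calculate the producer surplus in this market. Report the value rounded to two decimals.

Equilibrium: 208 - 4Q = 111 + 2Q, so Q* = 16.1667 and P* = 143.3333.
Producer surplus is the triangle above supply below P*: (1/2)(16.1667)(143.3333 - 111) = (1/2)(16.1667)(32.3333) = 261.3611.

261.36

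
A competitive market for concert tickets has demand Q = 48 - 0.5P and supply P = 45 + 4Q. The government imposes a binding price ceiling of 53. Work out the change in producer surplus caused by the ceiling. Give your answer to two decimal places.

Rewriting demand in inverse form: P = 96 - 2Q.
Free-market equilibrium: 96 - 2Q = 45 + 4Q gives Q* = 8.5, P* = 79.
At the ceiling price 53, quantity supplied is (53 - 45)/4 = 2; supply is the short side, so Q = 2 trades at P = 53.
PS goes from (1/2)(8.5)(34) = 144.5 to 8 (computed as (53 - 45)(2) - (1/2)(4)(2)^2), a change of -136.5.

-136.50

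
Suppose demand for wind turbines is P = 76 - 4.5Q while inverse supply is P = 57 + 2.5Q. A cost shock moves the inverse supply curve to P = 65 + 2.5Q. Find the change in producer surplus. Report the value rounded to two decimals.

-6.12

Initial equilibrium: Q_0 = 2.7143, P_0 = 63.7857; CS_0 = (1/2)(2.7143)(12.2143) = 16.5765, PS_0 = (1/2)(2.7143)(6.7857) = 9.2092.
New equilibrium: 76 - 4.5Q = 65 + 2.5Q gives Q_1 = 1.5714, P_1 = 68.9286; CS_1 = 5.5561, PS_1 = 3.0867.
Change in producer surplus = 3.0867 - 9.2092 = -6.1224.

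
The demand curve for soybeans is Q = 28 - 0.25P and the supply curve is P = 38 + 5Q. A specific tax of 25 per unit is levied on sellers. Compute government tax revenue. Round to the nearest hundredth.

Rewriting demand in inverse form: P = 112 - 4Q.
Without the tax, 112 - 4Q = 38 + 5Q so Q* = 8.2222 and P* = 79.1111.
A tax on sellers shifts supply up by 25: 112 - 4Q = 38 + 5Q + 25, so Q_t = 5.4444. Buyers pay P_b = 90.2222; sellers receive P_s = P_b - 25 = 65.2222.
Tax revenue = t x Q_t = 25 x 5.4444 = 136.1111.

136.11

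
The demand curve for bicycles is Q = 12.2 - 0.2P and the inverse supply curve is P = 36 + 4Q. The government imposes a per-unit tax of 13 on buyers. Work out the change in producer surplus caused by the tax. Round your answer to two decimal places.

Rewriting demand in inverse form: P = 61 - 5Q.
Pre-tax equilibrium: 61 - 5Q = 36 + 4Q gives Q* = 2.7778, P* = 47.1111.
With the tax, buyers' net willingness to pay falls by 13: (61 - 13) - 5Q = 36 + 4Q, so Q_t = 1.3333. Buyers pay P_b = 54.3333; sellers receive P_s = P_b - 13 = 41.3333.
PS falls from (1/2)(2.7778)(11.1111) = 15.4321 to (1/2)(1.3333)(5.3333) = 3.5556, a change of -11.8765.

-11.88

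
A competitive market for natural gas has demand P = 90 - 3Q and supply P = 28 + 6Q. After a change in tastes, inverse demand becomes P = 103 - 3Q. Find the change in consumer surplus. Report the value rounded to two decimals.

Initial equilibrium: Q_0 = 6.8889, P_0 = 69.3333; CS_0 = (1/2)(6.8889)(20.6667) = 71.1852, PS_0 = (1/2)(6.8889)(41.3333) = 142.3704.
New equilibrium: 103 - 3Q = 28 + 6Q gives Q_1 = 8.3333, P_1 = 78; CS_1 = 104.1667, PS_1 = 208.3333.
Change in consumer surplus = 104.1667 - 71.1852 = 32.9815.

32.98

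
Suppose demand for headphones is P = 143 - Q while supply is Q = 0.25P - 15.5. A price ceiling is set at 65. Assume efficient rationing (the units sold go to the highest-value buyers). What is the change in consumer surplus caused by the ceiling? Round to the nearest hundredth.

-73.00

Rewriting supply in inverse form: P = 62 + 4Q.
Without the control, 143 - Q = 62 + 4Q so Q* = 16.2 and P* = 126.8.
At P = 65, sellers supply (65 - 62)/4 = 0.75 while buyers want more, so the quantity traded is 0.75 at price 65.
CS goes from (1/2)(16.2)(16.2) = 131.22 to 58.2188 (computed as (143 - 65)(0.75) - (1/2)(1)(0.75)^2), a change of -73.0012.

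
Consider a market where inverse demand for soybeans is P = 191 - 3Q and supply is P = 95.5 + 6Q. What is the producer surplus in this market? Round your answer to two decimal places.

Equilibrium: 191 - 3Q = 95.5 + 6Q, so Q* = 10.6111 and P* = 159.1667.
PS is the area between P* and the supply curve from 0 to Q*: (1/2)(10.6111)(63.6667) = 337.787.

337.79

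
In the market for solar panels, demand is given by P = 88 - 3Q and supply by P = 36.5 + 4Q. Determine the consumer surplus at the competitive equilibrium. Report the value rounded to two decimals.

Setting demand equal to supply, 51.5 = 7Q, so Q* = 7.3571 and P* = 65.9286.
The demand choke price is 88, so CS = (1/2)(Q*)(88 - P*) = (1/2)(7.3571)(22.0714) = 81.1913.

81.19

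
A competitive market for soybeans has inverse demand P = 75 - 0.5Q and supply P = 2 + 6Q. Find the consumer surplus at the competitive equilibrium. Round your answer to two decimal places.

Equilibrium: 75 - 0.5Q = 2 + 6Q, so Q* = 11.2308 and P* = 69.3846.
The demand choke price is 75, so CS = (1/2)(Q*)(75 - P*) = (1/2)(11.2308)(5.6154) = 31.5325.

31.53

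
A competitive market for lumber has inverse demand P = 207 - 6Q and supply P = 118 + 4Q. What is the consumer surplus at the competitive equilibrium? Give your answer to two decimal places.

Setting demand equal to supply, 89 = 10Q, so Q* = 8.9 and P* = 153.6.
The demand choke price is 207, so CS = (1/2)(Q*)(207 - P*) = (1/2)(8.9)(53.4) = 237.63.

237.63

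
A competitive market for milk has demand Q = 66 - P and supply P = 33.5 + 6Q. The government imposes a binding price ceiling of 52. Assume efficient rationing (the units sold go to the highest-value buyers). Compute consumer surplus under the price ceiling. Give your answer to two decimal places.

Rewriting demand in inverse form: P = 66 - Q.
Free-market equilibrium: 66 - Q = 33.5 + 6Q gives Q* = 4.6429, P* = 61.3571.
At P = 52, sellers supply (52 - 33.5)/6 = 3.0833 while buyers want more, so the quantity traded is 3.0833 at price 52.
The demand price at Q = 3.0833 is 62.9167. CS is the trapezoid between demand and 52 over [0, 3.0833]: (1/2)[(66 - 52) + (62.9167 - 52)](3.0833) = 38.4132.

38.41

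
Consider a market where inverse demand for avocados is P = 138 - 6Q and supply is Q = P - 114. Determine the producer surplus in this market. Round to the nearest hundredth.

Rewriting supply in inverse form: P = 114 + Q.
Equilibrium: 138 - 6Q = 114 + Q, so Q* = 3.4286 and P* = 117.4286.
Producer surplus is the triangle above supply below P*: (1/2)(3.4286)(117.4286 - 114) = (1/2)(3.4286)(3.4286) = 5.8776.

5.88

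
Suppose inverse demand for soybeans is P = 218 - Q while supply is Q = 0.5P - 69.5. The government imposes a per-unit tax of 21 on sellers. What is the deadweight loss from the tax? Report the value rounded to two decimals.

Rewriting supply in inverse form: P = 139 + 2Q.
Without the tax, 218 - Q = 139 + 2Q so Q* = 26.3333 and P* = 191.6667.
With the tax, sellers need 21 more per unit: 218 - Q = 139 + 2Q + 21, so Q_t = 19.3333. Buyers pay P_b = 198.6667; sellers receive P_s = P_b - 21 = 177.6667.
Deadweight loss is the triangle between the curves from Q_t to Q*: (1/2)(26.3333 - 19.3333)(21) = 73.5.

73.50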